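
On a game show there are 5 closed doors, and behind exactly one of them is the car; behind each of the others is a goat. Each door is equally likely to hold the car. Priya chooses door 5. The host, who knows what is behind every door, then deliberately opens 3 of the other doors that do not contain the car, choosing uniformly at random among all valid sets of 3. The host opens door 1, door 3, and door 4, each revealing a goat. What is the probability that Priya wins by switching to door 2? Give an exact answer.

4/5

Apply Bayes' rule, conditioning on where the car actually is.
If it is behind any of doors 1, 3, and 4 (prior 1/5 each): that door was opened and seen not to hold the prize — ruled out; weight (1/5)·0 = 0 each.
If it is behind door 2 (prior 1/5): the host has no choice, probability 1; weight (1/5)·1 = 1/5.
If it is behind door 5 (prior 1/5): the host has 4 equally likely choices, so probability 1/4; weight (1/5)·(1/4) = 1/20.
The weights sum to 1/4.
So P(the car behind door 2 | the host opened door 1, door 3, and door 4) = (1/5) / (1/4) = 4/5.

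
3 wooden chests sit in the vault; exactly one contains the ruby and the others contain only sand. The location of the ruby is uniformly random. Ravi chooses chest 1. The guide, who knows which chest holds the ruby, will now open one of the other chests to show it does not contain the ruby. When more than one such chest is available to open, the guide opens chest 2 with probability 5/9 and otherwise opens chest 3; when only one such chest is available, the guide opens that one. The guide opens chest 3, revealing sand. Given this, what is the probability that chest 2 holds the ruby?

9/13

Apply Bayes' rule, conditioning on where the ruby actually is.
If it is in chest 1 (prior 1/3): chest 2 is available but not opened, probability 4/9; weight (1/3)·(4/9) = 4/27.
If it is in chest 2 (prior 1/3): only chest 3 is available, probability 1; weight (1/3)·1 = 1/3.
If it is in chest 3 (prior 1/3): the guide opened chest 3, so this case is ruled out; weight (1/3)·0 = 0.
The weights sum to 13/27.
So P(the ruby in chest 2 | the guide opened chest 3) = (1/3) / (13/27) = 9/13.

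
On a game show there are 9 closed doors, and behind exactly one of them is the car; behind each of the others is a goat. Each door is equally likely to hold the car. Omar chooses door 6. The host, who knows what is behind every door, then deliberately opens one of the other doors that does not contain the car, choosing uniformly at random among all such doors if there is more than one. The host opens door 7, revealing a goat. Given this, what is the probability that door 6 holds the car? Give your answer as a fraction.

Apply Bayes' rule, conditioning on where the car actually is.
If it is behind any of doors 1, 2, 3, 4, 5, 8, and 9 (prior 1/9 each): the host has 7 equally likely choices, so probability 1/7; weight (1/9)·(1/7) = 1/63 each.
If it is behind door 6 (prior 1/9): the host has 8 equally likely choices, so probability 1/8; weight (1/9)·(1/8) = 1/72.
If it is behind door 7 (prior 1/9): the host opened door 7, so this case is ruled out; weight (1/9)·0 = 0.
The weights sum to 1/8.
So P(the car behind door 6 | the host opened door 7) = (1/72) / (1/8) = 1/9.

1/9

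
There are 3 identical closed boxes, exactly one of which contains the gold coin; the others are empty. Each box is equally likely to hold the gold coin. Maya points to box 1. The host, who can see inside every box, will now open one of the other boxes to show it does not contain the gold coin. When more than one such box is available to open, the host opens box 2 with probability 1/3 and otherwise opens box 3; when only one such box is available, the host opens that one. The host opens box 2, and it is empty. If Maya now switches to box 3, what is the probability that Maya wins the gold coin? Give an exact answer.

Condition on the true location of the gold coin.
If it is in box 1 (prior 1/3): box 2 is available, opened with probability 1/3; weight (1/3)·(1/3) = 1/9.
If it is in box 2 (prior 1/3): the host opened box 2, so this case is ruled out; weight (1/3)·0 = 0.
If it is in box 3 (prior 1/3): only box 2 is available, probability 1; weight (1/3)·1 = 1/3.
The weights sum to 4/9.
So P(the gold coin in box 3 | the host opened box 2) = (1/3) / (4/9) = 3/4.

3/4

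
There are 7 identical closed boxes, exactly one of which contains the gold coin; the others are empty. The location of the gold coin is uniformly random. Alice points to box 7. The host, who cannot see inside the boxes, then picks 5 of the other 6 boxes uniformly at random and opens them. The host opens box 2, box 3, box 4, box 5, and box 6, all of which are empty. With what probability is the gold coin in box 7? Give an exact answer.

1/2

Condition on the true location of the gold coin.
If it is in either of boxes 1 and 7 (prior 1/7 each): the host picks exactly this set with probability 1/6 regardless, and none is the prize; weight (1/7)·(1/6) = 1/42 each.
If it is in any of boxes 2, 3, 4, 5, and 6 (prior 1/7 each): that box was opened and seen not to hold the prize — ruled out; weight (1/7)·0 = 0 each.
The weights sum to 1/21.
So P(the gold coin in box 7 | the host opened box 2, box 3, box 4, box 5, and box 6) = (1/42) / (1/21) = 1/2.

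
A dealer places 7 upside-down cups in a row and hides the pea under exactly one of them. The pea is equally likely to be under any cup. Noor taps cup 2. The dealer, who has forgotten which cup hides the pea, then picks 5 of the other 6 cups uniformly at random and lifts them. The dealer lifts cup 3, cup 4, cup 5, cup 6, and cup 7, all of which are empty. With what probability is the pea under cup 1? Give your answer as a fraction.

1/2

Consider each possible location of the pea in turn.
If it is under either of cups 1 and 2 (prior 1/7 each): the dealer picks exactly this set with probability 1/6 regardless, and none is the prize; weight (1/7)·(1/6) = 1/42 each.
If it is under any of cups 3, 4, 5, 6, and 7 (prior 1/7 each): that cup was opened and seen not to hold the prize — ruled out; weight (1/7)·0 = 0 each.
The weights sum to 1/21.
So P(the pea under cup 1 | the dealer opened cup 3, cup 4, cup 5, cup 6, and cup 7) = (1/42) / (1/21) = 1/2.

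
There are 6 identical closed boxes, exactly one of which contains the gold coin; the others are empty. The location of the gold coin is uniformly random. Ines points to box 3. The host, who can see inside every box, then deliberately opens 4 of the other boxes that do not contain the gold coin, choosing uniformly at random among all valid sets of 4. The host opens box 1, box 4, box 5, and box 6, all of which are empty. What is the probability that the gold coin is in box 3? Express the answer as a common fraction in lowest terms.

Condition on the true location of the gold coin.
If it is in any of boxes 1, 4, 5, and 6 (prior 1/6 each): that box was opened and seen not to hold the prize — ruled out; weight (1/6)·0 = 0 each.
If it is in box 2 (prior 1/6): the host has no choice, probability 1; weight (1/6)·1 = 1/6.
If it is in box 3 (prior 1/6): the host has 5 equally likely choices, so probability 1/5; weight (1/6)·(1/5) = 1/30.
The weights sum to 1/5.
So P(the gold coin in box 3 | the host opened box 1, box 4, box 5, and box 6) = (1/30) / (1/5) = 1/6.

1/6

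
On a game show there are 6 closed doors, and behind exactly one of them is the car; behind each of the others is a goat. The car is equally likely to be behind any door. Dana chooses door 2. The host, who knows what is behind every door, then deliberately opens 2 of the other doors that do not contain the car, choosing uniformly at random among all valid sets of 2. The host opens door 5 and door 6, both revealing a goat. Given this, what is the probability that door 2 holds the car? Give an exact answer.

Condition on the true location of the car.
If it is behind any of doors 1, 3, and 4 (prior 1/6 each): the host has 6 equally likely choices, so probability 1/6; weight (1/6)·(1/6) = 1/36 each.
If it is behind door 2 (prior 1/6): the host has 10 equally likely choices, so probability 1/10; weight (1/6)·(1/10) = 1/60.
If it is behind either of doors 5 and 6 (prior 1/6 each): that door was opened and seen not to hold the prize — ruled out; weight (1/6)·0 = 0 each.
The weights sum to 1/10.
So P(the car behind door 2 | the host opened door 5 and door 6) = (1/60) / (1/10) = 1/6.

1/6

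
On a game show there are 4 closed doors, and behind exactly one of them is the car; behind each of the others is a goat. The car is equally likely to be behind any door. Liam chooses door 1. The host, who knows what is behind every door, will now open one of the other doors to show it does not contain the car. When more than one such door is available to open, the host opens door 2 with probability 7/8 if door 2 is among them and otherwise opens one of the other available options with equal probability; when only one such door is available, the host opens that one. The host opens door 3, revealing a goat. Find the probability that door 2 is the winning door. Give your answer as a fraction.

Consider each possible location of the car in turn.
If it is behind door 1 (prior 1/4): door 2 is available but not opened; door 3 gets probability (1 − 7/8)/2 = 1/16; weight (1/4)·(1/16) = 1/64.
If it is behind door 2 (prior 1/4): door 2 holds the prize so is unavailable; the host chooses uniformly among the 2 others, probability 1/2; weight (1/4)·(1/2) = 1/8.
If it is behind door 3 (prior 1/4): the host opened door 3, so this case is ruled out; weight (1/4)·0 = 0.
If it is behind door 4 (prior 1/4): door 2 is available but not opened, probability 1/8; weight (1/4)·(1/8) = 1/32.
The weights sum to 11/64.
So P(the car behind door 2 | the host opened door 3) = (1/8) / (11/64) = 8/11.

8/11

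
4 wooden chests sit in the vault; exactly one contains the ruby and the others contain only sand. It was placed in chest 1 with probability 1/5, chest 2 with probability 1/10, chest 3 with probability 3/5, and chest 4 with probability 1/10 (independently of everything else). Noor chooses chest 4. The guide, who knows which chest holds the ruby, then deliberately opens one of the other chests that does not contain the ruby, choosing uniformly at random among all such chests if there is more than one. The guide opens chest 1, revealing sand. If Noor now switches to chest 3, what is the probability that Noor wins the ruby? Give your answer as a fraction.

Apply Bayes' rule, conditioning on where the ruby actually is.
If it is in chest 1 (prior 1/5): the guide opened chest 1, so this case is ruled out; weight (1/5)·0 = 0.
If it is in chest 2 (prior 1/10): the guide has 2 equally likely choices, so probability 1/2; weight (1/10)·(1/2) = 1/20.
If it is in chest 3 (prior 3/5): the guide has 2 equally likely choices, so probability 1/2; weight (3/5)·(1/2) = 3/10.
If it is in chest 4 (prior 1/10): the guide has 3 equally likely choices, so probability 1/3; weight (1/10)·(1/3) = 1/30.
The weights sum to 23/60.
So P(the ruby in chest 3 | the guide opened chest 1) = (3/10) / (23/60) = 18/23.

18/23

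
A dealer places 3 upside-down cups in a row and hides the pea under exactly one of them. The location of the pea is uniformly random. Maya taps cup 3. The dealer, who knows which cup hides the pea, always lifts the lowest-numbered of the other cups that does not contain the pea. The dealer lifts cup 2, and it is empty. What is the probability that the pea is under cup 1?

Consider each possible location of the pea in turn.
If it is under cup 1 (prior 1/3): cup 2 is the lowest-numbered option available, probability 1; weight (1/3)·1 = 1/3.
If it is under cup 2 (prior 1/3): the dealer opened cup 2, so this case is ruled out; weight (1/3)·0 = 0.
If it is under cup 3 (prior 1/3): the dealer would have opened cup 1 instead, probability 0; weight (1/3)·0 = 0.
The weights sum to 1/3.
So P(the pea under cup 1 | the dealer opened cup 2) = (1/3) / (1/3) = 1.

1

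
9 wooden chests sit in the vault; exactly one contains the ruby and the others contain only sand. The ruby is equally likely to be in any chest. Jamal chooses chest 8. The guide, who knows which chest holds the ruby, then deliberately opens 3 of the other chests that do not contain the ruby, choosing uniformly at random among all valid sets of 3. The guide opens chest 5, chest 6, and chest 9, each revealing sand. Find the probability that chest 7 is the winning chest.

Apply Bayes' rule, conditioning on where the ruby actually is.
If it is in any of chests 1, 2, 3, 4, and 7 (prior 1/9 each): the guide has 35 equally likely choices, so probability 1/35; weight (1/9)·(1/35) = 1/315 each.
If it is in any of chests 5, 6, and 9 (prior 1/9 each): that chest was opened and seen not to hold the prize — ruled out; weight (1/9)·0 = 0 each.
If it is in chest 8 (prior 1/9): the guide has 56 equally likely choices, so probability 1/56; weight (1/9)·(1/56) = 1/504.
The weights sum to 1/56.
So P(the ruby in chest 7 | the guide opened chest 5, chest 6, and chest 9) = (1/315) / (1/56) = 8/45.

8/45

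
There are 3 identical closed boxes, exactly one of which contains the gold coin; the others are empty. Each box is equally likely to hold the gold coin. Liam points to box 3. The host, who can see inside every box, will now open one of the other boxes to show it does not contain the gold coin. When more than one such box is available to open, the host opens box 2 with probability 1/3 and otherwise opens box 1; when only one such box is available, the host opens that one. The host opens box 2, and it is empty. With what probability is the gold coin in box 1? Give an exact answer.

Consider each possible location of the gold coin in turn.
If it is in box 1 (prior 1/3): only box 2 is available, probability 1; weight (1/3)·1 = 1/3.
If it is in box 2 (prior 1/3): the host opened box 2, so this case is ruled out; weight (1/3)·0 = 0.
If it is in box 3 (prior 1/3): box 2 is available, opened with probability 1/3; weight (1/3)·(1/3) = 1/9.
The weights sum to 4/9.
So P(the gold coin in box 1 | the host opened box 2) = (1/3) / (4/9) = 3/4.

3/4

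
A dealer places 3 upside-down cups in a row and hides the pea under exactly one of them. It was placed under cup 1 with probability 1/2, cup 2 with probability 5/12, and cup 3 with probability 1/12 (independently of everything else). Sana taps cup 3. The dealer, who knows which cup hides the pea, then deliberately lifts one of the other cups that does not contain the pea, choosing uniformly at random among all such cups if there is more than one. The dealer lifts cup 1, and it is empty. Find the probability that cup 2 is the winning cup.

Condition on the true location of the pea.
If it is under cup 1 (prior 1/2): the dealer opened cup 1, so this case is ruled out; weight (1/2)·0 = 0.
If it is under cup 2 (prior 5/12): the dealer has no choice, probability 1; weight (5/12)·1 = 5/12.
If it is under cup 3 (prior 1/12): the dealer has 2 equally likely choices, so probability 1/2; weight (1/12)·(1/2) = 1/24.
The weights sum to 11/24.
So P(the pea under cup 2 | the dealer opened cup 1) = (5/12) / (11/24) = 10/11.

10/11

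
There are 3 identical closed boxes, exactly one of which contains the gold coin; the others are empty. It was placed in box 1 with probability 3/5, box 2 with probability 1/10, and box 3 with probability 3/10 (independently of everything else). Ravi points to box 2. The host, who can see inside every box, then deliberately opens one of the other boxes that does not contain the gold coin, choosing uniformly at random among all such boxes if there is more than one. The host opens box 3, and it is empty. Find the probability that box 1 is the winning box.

12/13

Apply Bayes' rule, conditioning on where the gold coin actually is.
If it is in box 1 (prior 3/5): the host has no choice, probability 1; weight (3/5)·1 = 3/5.
If it is in box 2 (prior 1/10): the host has 2 equally likely choices, so probability 1/2; weight (1/10)·(1/2) = 1/20.
If it is in box 3 (prior 3/10): the host opened box 3, so this case is ruled out; weight (3/10)·0 = 0.
The weights sum to 13/20.
So P(the gold coin in box 1 | the host opened box 3) = (3/5) / (13/20) = 12/13.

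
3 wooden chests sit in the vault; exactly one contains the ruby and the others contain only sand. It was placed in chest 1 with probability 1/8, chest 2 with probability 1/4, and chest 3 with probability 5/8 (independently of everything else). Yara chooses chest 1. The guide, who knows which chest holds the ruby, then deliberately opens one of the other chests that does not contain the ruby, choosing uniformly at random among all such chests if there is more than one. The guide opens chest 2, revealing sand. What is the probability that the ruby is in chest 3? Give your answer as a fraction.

10/11

Apply Bayes' rule, conditioning on where the ruby actually is.
If it is in chest 1 (prior 1/8): the guide has 2 equally likely choices, so probability 1/2; weight (1/8)·(1/2) = 1/16.
If it is in chest 2 (prior 1/4): the guide opened chest 2, so this case is ruled out; weight (1/4)·0 = 0.
If it is in chest 3 (prior 5/8): the guide has no choice, probability 1; weight (5/8)·1 = 5/8.
The weights sum to 11/16.
So P(the ruby in chest 3 | the guide opened chest 2) = (5/8) / (11/16) = 10/11.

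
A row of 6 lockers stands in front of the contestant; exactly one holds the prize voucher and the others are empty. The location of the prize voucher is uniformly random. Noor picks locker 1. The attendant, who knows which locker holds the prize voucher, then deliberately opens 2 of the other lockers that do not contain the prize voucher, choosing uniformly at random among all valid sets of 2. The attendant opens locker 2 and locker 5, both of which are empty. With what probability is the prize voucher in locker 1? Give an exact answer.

1/6

Consider each possible location of the prize voucher in turn.
If it is in locker 1 (prior 1/6): the attendant has 10 equally likely choices, so probability 1/10; weight (1/6)·(1/10) = 1/60.
If it is in either of lockers 2 and 5 (prior 1/6 each): that locker was opened and seen not to hold the prize — ruled out; weight (1/6)·0 = 0 each.
If it is in any of lockers 3, 4, and 6 (prior 1/6 each): the attendant has 6 equally likely choices, so probability 1/6; weight (1/6)·(1/6) = 1/36 each.
The weights sum to 1/10.
So P(the prize voucher in locker 1 | the attendant opened locker 2 and locker 5) = (1/60) / (1/10) = 1/6.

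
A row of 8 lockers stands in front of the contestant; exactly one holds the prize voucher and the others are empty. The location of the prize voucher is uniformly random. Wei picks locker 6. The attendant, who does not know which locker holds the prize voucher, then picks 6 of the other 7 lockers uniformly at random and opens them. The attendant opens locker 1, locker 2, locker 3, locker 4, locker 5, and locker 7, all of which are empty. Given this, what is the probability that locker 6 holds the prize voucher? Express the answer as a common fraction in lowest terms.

Condition on the true location of the prize voucher.
If it is in any of lockers 1, 2, 3, 4, 5, and 7 (prior 1/8 each): that locker was opened and seen not to hold the prize — ruled out; weight (1/8)·0 = 0 each.
If it is in either of lockers 6 and 8 (prior 1/8 each): the attendant picks exactly this set with probability 1/7 regardless, and none is the prize; weight (1/8)·(1/7) = 1/56 each.
The weights sum to 1/28.
So P(the prize voucher in locker 6 | the attendant opened locker 1, locker 2, locker 3, locker 4, locker 5, and locker 7) = (1/56) / (1/28) = 1/2.

1/2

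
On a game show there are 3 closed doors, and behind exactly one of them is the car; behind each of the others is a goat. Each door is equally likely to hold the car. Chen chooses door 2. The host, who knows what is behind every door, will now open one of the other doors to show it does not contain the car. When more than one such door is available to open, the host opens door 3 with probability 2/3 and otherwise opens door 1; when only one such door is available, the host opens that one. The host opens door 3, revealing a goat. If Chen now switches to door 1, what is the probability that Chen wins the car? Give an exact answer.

3/5

Consider each possible location of the car in turn.
If it is behind door 1 (prior 1/3): only door 3 is available, probability 1; weight (1/3)·1 = 1/3.
If it is behind door 2 (prior 1/3): door 3 is available, opened with probability 2/3; weight (1/3)·(2/3) = 2/9.
If it is behind door 3 (prior 1/3): the host opened door 3, so this case is ruled out; weight (1/3)·0 = 0.
The weights sum to 5/9.
So P(the car behind door 1 | the host opened door 3) = (1/3) / (5/9) = 3/5.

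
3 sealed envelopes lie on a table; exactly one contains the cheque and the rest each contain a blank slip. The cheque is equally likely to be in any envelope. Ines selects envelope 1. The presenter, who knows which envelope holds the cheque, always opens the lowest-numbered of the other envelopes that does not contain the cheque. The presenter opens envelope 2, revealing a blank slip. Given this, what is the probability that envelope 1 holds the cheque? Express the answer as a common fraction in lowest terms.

1/2

Consider each possible location of the cheque in turn.
If it is in either of envelopes 1 and 3 (prior 1/3 each): envelope 2 is the lowest-numbered option available, probability 1; weight (1/3)·1 = 1/3 each.
If it is in envelope 2 (prior 1/3): the presenter opened envelope 2, so this case is ruled out; weight (1/3)·0 = 0.
The weights sum to 2/3.
So P(the cheque in envelope 1 | the presenter opened envelope 2) = (1/3) / (2/3) = 1/2.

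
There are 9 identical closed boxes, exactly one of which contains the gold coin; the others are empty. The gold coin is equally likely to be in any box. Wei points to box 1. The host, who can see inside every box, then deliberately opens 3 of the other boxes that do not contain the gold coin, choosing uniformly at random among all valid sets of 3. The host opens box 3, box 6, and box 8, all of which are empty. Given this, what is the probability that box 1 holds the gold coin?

1/9

Condition on the true location of the gold coin.
If it is in box 1 (prior 1/9): the host has 56 equally likely choices, so probability 1/56; weight (1/9)·(1/56) = 1/504.
If it is in any of boxes 2, 4, 5, 7, and 9 (prior 1/9 each): the host has 35 equally likely choices, so probability 1/35; weight (1/9)·(1/35) = 1/315 each.
If it is in any of boxes 3, 6, and 8 (prior 1/9 each): that box was opened and seen not to hold the prize — ruled out; weight (1/9)·0 = 0 each.
The weights sum to 1/56.
So P(the gold coin in box 1 | the host opened box 3, box 6, and box 8) = (1/504) / (1/56) = 1/9.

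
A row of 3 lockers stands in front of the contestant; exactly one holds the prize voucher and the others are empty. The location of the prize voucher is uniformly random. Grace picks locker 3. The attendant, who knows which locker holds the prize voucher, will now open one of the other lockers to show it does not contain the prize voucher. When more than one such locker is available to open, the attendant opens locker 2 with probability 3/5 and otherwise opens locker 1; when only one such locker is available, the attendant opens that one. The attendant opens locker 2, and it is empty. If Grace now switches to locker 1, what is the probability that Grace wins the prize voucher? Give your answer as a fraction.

5/8

Condition on the true location of the prize voucher.
If it is in locker 1 (prior 1/3): only locker 2 is available, probability 1; weight (1/3)·1 = 1/3.
If it is in locker 2 (prior 1/3): the attendant opened locker 2, so this case is ruled out; weight (1/3)·0 = 0.
If it is in locker 3 (prior 1/3): locker 2 is available, opened with probability 3/5; weight (1/3)·(3/5) = 1/5.
The weights sum to 8/15.
So P(the prize voucher in locker 1 | the attendant opened locker 2) = (1/3) / (8/15) = 5/8.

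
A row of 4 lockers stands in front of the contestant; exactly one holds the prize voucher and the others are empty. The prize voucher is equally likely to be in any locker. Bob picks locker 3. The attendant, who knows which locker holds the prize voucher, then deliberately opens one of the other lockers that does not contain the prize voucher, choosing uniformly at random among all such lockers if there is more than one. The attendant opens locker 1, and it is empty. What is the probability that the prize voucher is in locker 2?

Apply Bayes' rule, conditioning on where the prize voucher actually is.
If it is in locker 1 (prior 1/4): the attendant opened locker 1, so this case is ruled out; weight (1/4)·0 = 0.
If it is in either of lockers 2 and 4 (prior 1/4 each): the attendant has 2 equally likely choices, so probability 1/2; weight (1/4)·(1/2) = 1/8 each.
If it is in locker 3 (prior 1/4): the attendant has 3 equally likely choices, so probability 1/3; weight (1/4)·(1/3) = 1/12.
The weights sum to 1/3.
So P(the prize voucher in locker 2 | the attendant opened locker 1) = (1/8) / (1/3) = 3/8.

3/8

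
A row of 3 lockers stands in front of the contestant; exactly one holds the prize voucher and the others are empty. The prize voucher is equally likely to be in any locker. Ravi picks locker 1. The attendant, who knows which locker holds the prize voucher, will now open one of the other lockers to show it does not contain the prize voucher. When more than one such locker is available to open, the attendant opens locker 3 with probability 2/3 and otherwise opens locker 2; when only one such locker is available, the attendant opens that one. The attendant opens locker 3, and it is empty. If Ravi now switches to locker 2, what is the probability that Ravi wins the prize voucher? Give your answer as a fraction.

Consider each possible location of the prize voucher in turn.
If it is in locker 1 (prior 1/3): locker 3 is available, opened with probability 2/3; weight (1/3)·(2/3) = 2/9.
If it is in locker 2 (prior 1/3): only locker 3 is available, probability 1; weight (1/3)·1 = 1/3.
If it is in locker 3 (prior 1/3): the attendant opened locker 3, so this case is ruled out; weight (1/3)·0 = 0.
The weights sum to 5/9.
So P(the prize voucher in locker 2 | the attendant opened locker 3) = (1/3) / (5/9) = 3/5.

3/5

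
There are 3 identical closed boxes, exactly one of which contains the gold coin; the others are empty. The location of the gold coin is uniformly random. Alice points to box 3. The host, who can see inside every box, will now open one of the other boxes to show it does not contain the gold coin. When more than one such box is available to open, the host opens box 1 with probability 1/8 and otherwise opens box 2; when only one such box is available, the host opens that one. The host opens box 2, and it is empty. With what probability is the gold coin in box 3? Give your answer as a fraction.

7/15

Apply Bayes' rule, conditioning on where the gold coin actually is.
If it is in box 1 (prior 1/3): only box 2 is available, probability 1; weight (1/3)·1 = 1/3.
If it is in box 2 (prior 1/3): the host opened box 2, so this case is ruled out; weight (1/3)·0 = 0.
If it is in box 3 (prior 1/3): box 1 is available but not opened, probability 7/8; weight (1/3)·(7/8) = 7/24.
The weights sum to 5/8.
So P(the gold coin in box 3 | the host opened box 2) = (7/24) / (5/8) = 7/15.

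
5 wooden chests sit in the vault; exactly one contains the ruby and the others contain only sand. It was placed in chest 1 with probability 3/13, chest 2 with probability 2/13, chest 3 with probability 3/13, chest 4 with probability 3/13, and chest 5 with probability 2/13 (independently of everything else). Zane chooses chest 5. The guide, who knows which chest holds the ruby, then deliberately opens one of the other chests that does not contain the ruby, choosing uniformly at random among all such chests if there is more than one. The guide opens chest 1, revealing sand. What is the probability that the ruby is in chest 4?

Consider each possible location of the ruby in turn.
If it is in chest 1 (prior 3/13): the guide opened chest 1, so this case is ruled out; weight (3/13)·0 = 0.
If it is in chest 2 (prior 2/13): the guide has 3 equally likely choices, so probability 1/3; weight (2/13)·(1/3) = 2/39.
If it is in either of chests 3 and 4 (prior 3/13 each): the guide has 3 equally likely choices, so probability 1/3; weight (3/13)·(1/3) = 1/13 each.
If it is in chest 5 (prior 2/13): the guide has 4 equally likely choices, so probability 1/4; weight (2/13)·(1/4) = 1/26.
The weights sum to 19/78.
So P(the ruby in chest 4 | the guide opened chest 1) = (1/13) / (19/78) = 6/19.

6/19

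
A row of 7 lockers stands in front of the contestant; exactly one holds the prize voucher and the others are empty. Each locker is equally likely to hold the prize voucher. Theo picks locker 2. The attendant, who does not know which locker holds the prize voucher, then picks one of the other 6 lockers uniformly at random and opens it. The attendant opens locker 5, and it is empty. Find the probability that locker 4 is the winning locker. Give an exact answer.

1/6

Consider each possible location of the prize voucher in turn.
If it is in any of lockers 1, 2, 3, 4, 6, and 7 (prior 1/7 each): the attendant picks locker 5 with probability 1/6 regardless, and it is not the prize; weight (1/7)·(1/6) = 1/42 each.
If it is in locker 5 (prior 1/7): the attendant opened locker 5, so this case is ruled out; weight (1/7)·0 = 0.
The weights sum to 1/7.
So P(the prize voucher in locker 4 | the attendant opened locker 5) = (1/42) / (1/7) = 1/6.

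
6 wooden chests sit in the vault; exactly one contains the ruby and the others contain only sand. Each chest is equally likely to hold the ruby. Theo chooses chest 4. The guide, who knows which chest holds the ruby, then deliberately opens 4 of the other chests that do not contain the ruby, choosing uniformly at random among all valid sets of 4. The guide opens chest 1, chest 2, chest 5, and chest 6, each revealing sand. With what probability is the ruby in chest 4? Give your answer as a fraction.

1/6

Condition on the true location of the ruby.
If it is in any of chests 1, 2, 5, and 6 (prior 1/6 each): that chest was opened and seen not to hold the prize — ruled out; weight (1/6)·0 = 0 each.
If it is in chest 3 (prior 1/6): the guide has no choice, probability 1; weight (1/6)·1 = 1/6.
If it is in chest 4 (prior 1/6): the guide has 5 equally likely choices, so probability 1/5; weight (1/6)·(1/5) = 1/30.
The weights sum to 1/5.
So P(the ruby in chest 4 | the guide opened chest 1, chest 2, chest 5, and chest 6) = (1/30) / (1/5) = 1/6.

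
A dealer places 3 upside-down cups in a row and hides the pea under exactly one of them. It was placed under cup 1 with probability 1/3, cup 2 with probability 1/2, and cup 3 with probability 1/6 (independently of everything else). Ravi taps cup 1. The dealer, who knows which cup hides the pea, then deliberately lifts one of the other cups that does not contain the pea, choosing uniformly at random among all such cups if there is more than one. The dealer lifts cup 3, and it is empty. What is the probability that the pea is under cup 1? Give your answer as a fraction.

1/4

Apply Bayes' rule, conditioning on where the pea actually is.
If it is under cup 1 (prior 1/3): the dealer has 2 equally likely choices, so probability 1/2; weight (1/3)·(1/2) = 1/6.
If it is under cup 2 (prior 1/2): the dealer has no choice, probability 1; weight (1/2)·1 = 1/2.
If it is under cup 3 (prior 1/6): the dealer opened cup 3, so this case is ruled out; weight (1/6)·0 = 0.
The weights sum to 2/3.
So P(the pea under cup 1 | the dealer opened cup 3) = (1/6) / (2/3) = 1/4.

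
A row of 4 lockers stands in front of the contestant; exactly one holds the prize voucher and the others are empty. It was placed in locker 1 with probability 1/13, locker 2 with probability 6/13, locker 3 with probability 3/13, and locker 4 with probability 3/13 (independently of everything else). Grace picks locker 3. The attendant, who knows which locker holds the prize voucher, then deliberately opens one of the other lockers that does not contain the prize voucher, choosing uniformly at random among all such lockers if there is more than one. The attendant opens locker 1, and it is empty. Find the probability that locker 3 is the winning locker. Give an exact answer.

2/11

Consider each possible location of the prize voucher in turn.
If it is in locker 1 (prior 1/13): the attendant opened locker 1, so this case is ruled out; weight (1/13)·0 = 0.
If it is in locker 2 (prior 6/13): the attendant has 2 equally likely choices, so probability 1/2; weight (6/13)·(1/2) = 3/13.
If it is in locker 3 (prior 3/13): the attendant has 3 equally likely choices, so probability 1/3; weight (3/13)·(1/3) = 1/13.
If it is in locker 4 (prior 3/13): the attendant has 2 equally likely choices, so probability 1/2; weight (3/13)·(1/2) = 3/26.
The weights sum to 11/26.
So P(the prize voucher in locker 3 | the attendant opened locker 1) = (1/13) / (11/26) = 2/11.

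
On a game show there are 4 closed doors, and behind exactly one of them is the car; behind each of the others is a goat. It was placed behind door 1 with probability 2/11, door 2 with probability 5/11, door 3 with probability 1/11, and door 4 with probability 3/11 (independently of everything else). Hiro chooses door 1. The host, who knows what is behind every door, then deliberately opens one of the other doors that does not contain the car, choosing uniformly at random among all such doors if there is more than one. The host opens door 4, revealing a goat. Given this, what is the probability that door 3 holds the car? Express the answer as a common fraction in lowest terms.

Consider each possible location of the car in turn.
If it is behind door 1 (prior 2/11): the host has 3 equally likely choices, so probability 1/3; weight (2/11)·(1/3) = 2/33.
If it is behind door 2 (prior 5/11): the host has 2 equally likely choices, so probability 1/2; weight (5/11)·(1/2) = 5/22.
If it is behind door 3 (prior 1/11): the host has 2 equally likely choices, so probability 1/2; weight (1/11)·(1/2) = 1/22.
If it is behind door 4 (prior 3/11): the host opened door 4, so this case is ruled out; weight (3/11)·0 = 0.
The weights sum to 1/3.
So P(the car behind door 3 | the host opened door 4) = (1/22) / (1/3) = 3/22.

3/22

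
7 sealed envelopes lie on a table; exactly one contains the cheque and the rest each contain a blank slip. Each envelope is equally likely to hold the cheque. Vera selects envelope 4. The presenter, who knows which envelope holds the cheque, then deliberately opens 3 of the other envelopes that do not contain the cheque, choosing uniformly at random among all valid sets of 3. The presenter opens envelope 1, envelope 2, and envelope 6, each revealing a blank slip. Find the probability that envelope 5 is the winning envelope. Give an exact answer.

Condition on the true location of the cheque.
If it is in any of envelopes 1, 2, and 6 (prior 1/7 each): that envelope was opened and seen not to hold the prize — ruled out; weight (1/7)·0 = 0 each.
If it is in any of envelopes 3, 5, and 7 (prior 1/7 each): the presenter has 10 equally likely choices, so probability 1/10; weight (1/7)·(1/10) = 1/70 each.
If it is in envelope 4 (prior 1/7): the presenter has 20 equally likely choices, so probability 1/20; weight (1/7)·(1/20) = 1/140.
The weights sum to 1/20.
So P(the cheque in envelope 5 | the presenter opened envelope 1, envelope 2, and envelope 6) = (1/70) / (1/20) = 2/7.

2/7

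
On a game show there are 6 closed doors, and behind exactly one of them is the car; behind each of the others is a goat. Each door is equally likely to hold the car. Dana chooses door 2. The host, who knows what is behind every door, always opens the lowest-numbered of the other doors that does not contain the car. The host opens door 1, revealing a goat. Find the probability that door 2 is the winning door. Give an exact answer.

1/5

Condition on the true location of the car.
If it is behind door 1 (prior 1/6): the host opened door 1, so this case is ruled out; weight (1/6)·0 = 0.
If it is behind any of doors 2, 3, 4, 5, and 6 (prior 1/6 each): door 1 is the lowest-numbered option available, probability 1; weight (1/6)·1 = 1/6 each.
The weights sum to 5/6.
So P(the car behind door 2 | the host opened door 1) = (1/6) / (5/6) = 1/5.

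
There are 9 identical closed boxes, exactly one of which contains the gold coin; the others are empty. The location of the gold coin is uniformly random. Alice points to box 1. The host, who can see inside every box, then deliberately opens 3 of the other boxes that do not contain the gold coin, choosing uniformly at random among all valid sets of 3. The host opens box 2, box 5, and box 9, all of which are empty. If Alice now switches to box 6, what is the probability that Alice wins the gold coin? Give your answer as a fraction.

Apply Bayes' rule, conditioning on where the gold coin actually is.
If it is in box 1 (prior 1/9): the host has 56 equally likely choices, so probability 1/56; weight (1/9)·(1/56) = 1/504.
If it is in any of boxes 2, 5, and 9 (prior 1/9 each): that box was opened and seen not to hold the prize — ruled out; weight (1/9)·0 = 0 each.
If it is in any of boxes 3, 4, 6, 7, and 8 (prior 1/9 each): the host has 35 equally likely choices, so probability 1/35; weight (1/9)·(1/35) = 1/315 each.
The weights sum to 1/56.
So P(the gold coin in box 6 | the host opened box 2, box 5, and box 9) = (1/315) / (1/56) = 8/45.

8/45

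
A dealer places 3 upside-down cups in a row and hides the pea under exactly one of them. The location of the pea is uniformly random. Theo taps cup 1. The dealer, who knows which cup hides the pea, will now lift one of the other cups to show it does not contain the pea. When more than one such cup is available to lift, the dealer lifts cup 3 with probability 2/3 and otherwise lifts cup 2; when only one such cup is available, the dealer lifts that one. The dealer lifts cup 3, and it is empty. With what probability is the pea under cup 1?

2/5

Apply Bayes' rule, conditioning on where the pea actually is.
If it is under cup 1 (prior 1/3): cup 3 is available, opened with probability 2/3; weight (1/3)·(2/3) = 2/9.
If it is under cup 2 (prior 1/3): only cup 3 is available, probability 1; weight (1/3)·1 = 1/3.
If it is under cup 3 (prior 1/3): the dealer opened cup 3, so this case is ruled out; weight (1/3)·0 = 0.
The weights sum to 5/9.
So P(the pea under cup 1 | the dealer opened cup 3) = (2/9) / (5/9) = 2/5.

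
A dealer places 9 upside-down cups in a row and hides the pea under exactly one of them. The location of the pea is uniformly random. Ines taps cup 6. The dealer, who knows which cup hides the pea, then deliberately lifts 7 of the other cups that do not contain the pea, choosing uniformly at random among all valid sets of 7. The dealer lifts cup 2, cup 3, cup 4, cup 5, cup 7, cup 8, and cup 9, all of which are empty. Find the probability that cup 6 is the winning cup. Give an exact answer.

1/9

Apply Bayes' rule, conditioning on where the pea actually is.
If it is under cup 1 (prior 1/9): the dealer has no choice, probability 1; weight (1/9)·1 = 1/9.
If it is under any of cups 2, 3, 4, 5, 7, 8, and 9 (prior 1/9 each): that cup was opened and seen not to hold the prize — ruled out; weight (1/9)·0 = 0 each.
If it is under cup 6 (prior 1/9): the dealer has 8 equally likely choices, so probability 1/8; weight (1/9)·(1/8) = 1/72.
The weights sum to 1/8.
So P(the pea under cup 6 | the dealer opened cup 2, cup 3, cup 4, cup 5, cup 7, cup 8, and cup 9) = (1/72) / (1/8) = 1/9.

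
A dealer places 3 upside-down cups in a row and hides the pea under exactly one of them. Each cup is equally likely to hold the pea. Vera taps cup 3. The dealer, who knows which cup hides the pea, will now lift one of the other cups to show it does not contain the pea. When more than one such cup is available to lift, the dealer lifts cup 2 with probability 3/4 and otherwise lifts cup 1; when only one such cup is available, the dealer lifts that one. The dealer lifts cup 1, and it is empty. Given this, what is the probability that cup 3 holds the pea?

Apply Bayes' rule, conditioning on where the pea actually is.
If it is under cup 1 (prior 1/3): the dealer opened cup 1, so this case is ruled out; weight (1/3)·0 = 0.
If it is under cup 2 (prior 1/3): only cup 1 is available, probability 1; weight (1/3)·1 = 1/3.
If it is under cup 3 (prior 1/3): cup 2 is available but not opened, probability 1/4; weight (1/3)·(1/4) = 1/12.
The weights sum to 5/12.
So P(the pea under cup 3 | the dealer opened cup 1) = (1/12) / (5/12) = 1/5.

1/5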